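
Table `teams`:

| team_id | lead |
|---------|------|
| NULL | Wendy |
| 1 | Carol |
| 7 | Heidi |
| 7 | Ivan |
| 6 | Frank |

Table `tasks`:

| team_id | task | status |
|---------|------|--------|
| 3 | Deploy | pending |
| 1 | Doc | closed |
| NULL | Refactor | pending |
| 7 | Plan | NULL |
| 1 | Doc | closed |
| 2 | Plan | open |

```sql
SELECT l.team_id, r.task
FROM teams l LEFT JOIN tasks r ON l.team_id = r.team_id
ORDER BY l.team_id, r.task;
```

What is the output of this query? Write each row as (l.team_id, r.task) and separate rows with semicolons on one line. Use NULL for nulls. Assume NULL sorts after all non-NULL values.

(1, Doc); (1, Doc); (6, NULL); (7, Plan); (7, Plan); (NULL, NULL)

LEFT JOIN keeps every row from `teams`; unmatched rows get NULL for `tasks`'s columns.
Matching on l.team_id = r.team_id. A NULL in a compared column never satisfies the condition.
Matched pairs: 4; unmatched l rows kept: 2.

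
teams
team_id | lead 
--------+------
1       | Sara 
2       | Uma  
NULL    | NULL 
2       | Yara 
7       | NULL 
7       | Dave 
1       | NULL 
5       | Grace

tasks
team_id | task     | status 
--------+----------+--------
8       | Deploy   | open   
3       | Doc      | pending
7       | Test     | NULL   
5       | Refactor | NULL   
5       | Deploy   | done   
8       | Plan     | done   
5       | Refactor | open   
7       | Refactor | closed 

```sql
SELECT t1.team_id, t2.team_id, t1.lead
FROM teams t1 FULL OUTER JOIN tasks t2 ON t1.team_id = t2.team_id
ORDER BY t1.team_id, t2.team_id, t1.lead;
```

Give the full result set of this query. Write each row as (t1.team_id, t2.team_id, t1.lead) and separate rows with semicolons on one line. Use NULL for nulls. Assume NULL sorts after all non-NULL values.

(1, NULL, Sara); (1, NULL, NULL); (2, NULL, Uma); (2, NULL, Yara); (5, 5, Grace); (5, 5, Grace); (5, 5, Grace); (7, 7, Dave); (7, 7, Dave); (7, 7, NULL); (7, 7, NULL); (NULL, 3, NULL); (NULL, 8, NULL); (NULL, 8, NULL); (NULL, NULL, NULL)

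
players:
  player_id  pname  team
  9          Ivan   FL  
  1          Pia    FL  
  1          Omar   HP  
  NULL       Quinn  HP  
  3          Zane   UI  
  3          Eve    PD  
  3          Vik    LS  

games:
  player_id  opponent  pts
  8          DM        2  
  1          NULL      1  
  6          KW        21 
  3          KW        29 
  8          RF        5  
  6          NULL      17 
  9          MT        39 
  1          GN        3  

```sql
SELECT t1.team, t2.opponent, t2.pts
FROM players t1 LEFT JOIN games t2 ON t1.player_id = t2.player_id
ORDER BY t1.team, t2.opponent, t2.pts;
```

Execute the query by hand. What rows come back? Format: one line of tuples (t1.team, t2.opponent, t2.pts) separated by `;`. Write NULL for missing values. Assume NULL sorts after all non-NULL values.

(FL, GN, 3); (FL, MT, 39); (FL, NULL, 1); (HP, GN, 3); (HP, NULL, 1); (HP, NULL, NULL); (LS, KW, 29); (PD, KW, 29); (UI, KW, 29)

LEFT JOIN keeps every row from `players`; unmatched rows get NULL for `games`'s columns.
Matching on t1.player_id = t2.player_id. A NULL in a compared column never satisfies the condition.
Matched pairs: 8; unmatched t1 rows kept: 1.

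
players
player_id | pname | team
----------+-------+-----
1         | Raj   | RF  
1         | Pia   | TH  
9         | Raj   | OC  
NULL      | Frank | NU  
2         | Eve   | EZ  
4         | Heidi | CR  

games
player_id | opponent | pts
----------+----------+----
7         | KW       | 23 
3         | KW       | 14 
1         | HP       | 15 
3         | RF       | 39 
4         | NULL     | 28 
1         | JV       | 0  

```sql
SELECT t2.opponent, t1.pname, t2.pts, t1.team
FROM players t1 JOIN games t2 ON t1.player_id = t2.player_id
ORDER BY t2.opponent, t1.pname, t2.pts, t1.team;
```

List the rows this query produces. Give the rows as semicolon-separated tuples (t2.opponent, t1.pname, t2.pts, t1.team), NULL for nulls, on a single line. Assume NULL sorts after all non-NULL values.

INNER JOIN keeps only pairs where the ON condition holds.
Matching on t1.player_id = t2.player_id. A NULL in a compared column never satisfies the condition.
Matched pairs: 5.

(HP, Pia, 15, TH); (HP, Raj, 15, RF); (JV, Pia, 0, TH); (JV, Raj, 0, RF); (NULL, Heidi, 28, CR)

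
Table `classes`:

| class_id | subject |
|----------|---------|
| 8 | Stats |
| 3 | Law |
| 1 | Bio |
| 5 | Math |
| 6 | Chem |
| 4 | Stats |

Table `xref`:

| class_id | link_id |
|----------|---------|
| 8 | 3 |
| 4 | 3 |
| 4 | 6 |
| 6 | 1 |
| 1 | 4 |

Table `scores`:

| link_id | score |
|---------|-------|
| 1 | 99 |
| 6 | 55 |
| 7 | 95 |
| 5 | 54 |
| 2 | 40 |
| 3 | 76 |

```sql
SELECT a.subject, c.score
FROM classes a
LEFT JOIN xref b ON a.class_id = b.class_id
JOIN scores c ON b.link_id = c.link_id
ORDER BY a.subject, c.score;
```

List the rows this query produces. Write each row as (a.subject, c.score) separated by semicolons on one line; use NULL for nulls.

(Chem, 99); (Stats, 55); (Stats, 76); (Stats, 76)

Step 1 — a LEFT JOIN b on class_id → 7 row(s).
Then INNER JOIN `scores c` on link_id: keep only rows whose b.link_id appears in c.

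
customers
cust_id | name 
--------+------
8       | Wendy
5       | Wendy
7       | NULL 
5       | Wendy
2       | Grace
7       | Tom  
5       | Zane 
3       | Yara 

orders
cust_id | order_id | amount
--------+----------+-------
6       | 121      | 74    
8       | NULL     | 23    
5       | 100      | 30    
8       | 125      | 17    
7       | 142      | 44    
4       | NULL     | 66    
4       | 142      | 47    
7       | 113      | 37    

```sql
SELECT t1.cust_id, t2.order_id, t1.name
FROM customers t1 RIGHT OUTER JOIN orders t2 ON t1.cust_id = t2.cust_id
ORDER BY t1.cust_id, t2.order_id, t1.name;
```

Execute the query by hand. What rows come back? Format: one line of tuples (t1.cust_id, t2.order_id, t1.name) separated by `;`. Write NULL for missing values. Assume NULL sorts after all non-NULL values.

RIGHT JOIN keeps every row from `orders`; unmatched rows get NULL for `customers`'s columns.
Matching on t1.cust_id = t2.cust_id.
- t1[0] cust_id=8 → 2 match(es) in t2 → 2 row(s).
- t1[1] cust_id=5 → 1 match(es) in t2 → 1 row(s).
- t1[2] cust_id=7 → 2 match(es) in t2 → 2 row(s).
- t1[3] cust_id=5 → 1 match(es) in t2 → 1 row(s).
- t1[4] cust_id=2 → no match.
- t1[5] cust_id=7 → 2 match(es) in t2 → 2 row(s).
- t1[6] cust_id=5 → 1 match(es) in t2 → 1 row(s).
- t1[7] cust_id=3 → no match.
- plus 3 unmatched t2 row(s), each kept with NULL t1 columns.

(5, 100, Wendy); (5, 100, Wendy); (5, 100, Zane); (7, 113, Tom); (7, 113, NULL); (7, 142, Tom); (7, 142, NULL); (8, 125, Wendy); (8, NULL, Wendy); (NULL, 121, NULL); (NULL, 142, NULL); (NULL, NULL, NULL)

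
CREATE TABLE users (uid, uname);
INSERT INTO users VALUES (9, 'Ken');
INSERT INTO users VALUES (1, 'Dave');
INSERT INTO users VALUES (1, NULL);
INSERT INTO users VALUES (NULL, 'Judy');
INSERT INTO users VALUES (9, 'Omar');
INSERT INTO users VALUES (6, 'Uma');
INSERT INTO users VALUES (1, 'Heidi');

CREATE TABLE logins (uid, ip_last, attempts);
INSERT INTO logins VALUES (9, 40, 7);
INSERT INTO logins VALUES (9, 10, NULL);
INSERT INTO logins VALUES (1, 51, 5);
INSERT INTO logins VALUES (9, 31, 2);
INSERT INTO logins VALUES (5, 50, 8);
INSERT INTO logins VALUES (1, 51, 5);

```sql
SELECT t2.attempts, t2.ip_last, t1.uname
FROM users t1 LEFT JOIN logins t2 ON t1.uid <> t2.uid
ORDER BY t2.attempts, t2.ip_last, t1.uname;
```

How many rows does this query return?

LEFT JOIN keeps every row from `users`; unmatched rows get NULL for `logins`'s columns.
Matching on t1.uid <> t2.uid. A NULL in a compared column never satisfies the condition.
- t1 row (uid=9): matches 3 t2 row(s) → 3 output row(s).
- t1 row (uid=1): matches 4 t2 row(s) → 4 output row(s).
- t1 row (uid=1): matches 4 t2 row(s) → 4 output row(s).
- t1 row (uid=NULL): no match → kept, t2 columns NULL.
- t1 row (uid=9): matches 3 t2 row(s) → 3 output row(s).
- t1 row (uid=6): matches 6 t2 row(s) → 6 output row(s).
- t1 row (uid=1): matches 4 t2 row(s) → 4 output row(s).
Total: 24 matched + 1 padded = 25 rows.

25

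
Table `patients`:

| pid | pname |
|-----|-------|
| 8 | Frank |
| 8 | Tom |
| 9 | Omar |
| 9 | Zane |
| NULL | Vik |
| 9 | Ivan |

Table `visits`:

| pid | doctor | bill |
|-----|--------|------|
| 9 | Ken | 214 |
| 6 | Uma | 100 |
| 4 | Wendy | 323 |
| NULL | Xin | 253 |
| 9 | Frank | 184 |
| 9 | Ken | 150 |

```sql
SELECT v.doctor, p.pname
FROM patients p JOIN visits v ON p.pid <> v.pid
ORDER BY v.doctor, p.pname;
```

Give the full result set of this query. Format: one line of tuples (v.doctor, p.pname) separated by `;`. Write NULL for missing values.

(Frank, Frank); (Frank, Tom); (Ken, Frank); (Ken, Frank); (Ken, Tom); (Ken, Tom); (Uma, Frank); (Uma, Ivan); (Uma, Omar); (Uma, Tom); (Uma, Zane); (Wendy, Frank); (Wendy, Ivan); (Wendy, Omar); (Wendy, Tom); (Wendy, Zane)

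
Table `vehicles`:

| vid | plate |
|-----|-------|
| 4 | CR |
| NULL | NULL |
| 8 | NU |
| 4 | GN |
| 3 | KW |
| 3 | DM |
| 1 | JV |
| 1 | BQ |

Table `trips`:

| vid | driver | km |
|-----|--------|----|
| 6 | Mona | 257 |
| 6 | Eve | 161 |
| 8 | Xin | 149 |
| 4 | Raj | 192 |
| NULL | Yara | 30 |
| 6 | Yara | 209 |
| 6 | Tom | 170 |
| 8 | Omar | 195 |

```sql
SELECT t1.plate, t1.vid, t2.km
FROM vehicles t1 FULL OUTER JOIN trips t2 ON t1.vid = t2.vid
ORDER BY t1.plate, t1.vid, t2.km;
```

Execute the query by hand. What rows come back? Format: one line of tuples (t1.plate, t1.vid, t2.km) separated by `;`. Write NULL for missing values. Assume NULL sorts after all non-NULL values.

(BQ, 1, NULL); (CR, 4, 192); (DM, 3, NULL); (GN, 4, 192); (JV, 1, NULL); (KW, 3, NULL); (NU, 8, 149); (NU, 8, 195); (NULL, NULL, 30); (NULL, NULL, 161); (NULL, NULL, 170); (NULL, NULL, 209); (NULL, NULL, 257); (NULL, NULL, NULL)

FULL OUTER JOIN keeps every row from both sides; unmatched rows get NULL for the other side's columns.
Matching on t1.vid = t2.vid. A NULL in a compared column never satisfies the condition.
- t1 row (vid=4): matches 1 t2 row(s) → 1 output row(s).
- t1 row (vid=NULL): no match → kept, t2 columns NULL.
- t1 row (vid=8): matches 2 t2 row(s) → 2 output row(s).
- t1 row (vid=4): matches 1 t2 row(s) → 1 output row(s).
- t1 row (vid=3): no match → kept, t2 columns NULL.
- t1 row (vid=3): no match → kept, t2 columns NULL.
- t1 row (vid=1): no match → kept, t2 columns NULL.
- t1 row (vid=1): no match → kept, t2 columns NULL.
- 5 row(s) from t2 found no t1 partner → padded with NULL.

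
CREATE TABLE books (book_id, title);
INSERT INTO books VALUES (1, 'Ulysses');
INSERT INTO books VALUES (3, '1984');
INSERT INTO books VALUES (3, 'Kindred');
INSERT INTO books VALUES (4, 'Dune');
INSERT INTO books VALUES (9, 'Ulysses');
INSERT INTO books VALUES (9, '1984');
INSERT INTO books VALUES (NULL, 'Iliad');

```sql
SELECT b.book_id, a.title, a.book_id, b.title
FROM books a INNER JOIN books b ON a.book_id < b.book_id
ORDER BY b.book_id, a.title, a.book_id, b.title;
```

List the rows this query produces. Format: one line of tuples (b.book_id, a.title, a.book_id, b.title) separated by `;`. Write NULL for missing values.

(3, Ulysses, 1, 1984); (3, Ulysses, 1, Kindred); (4, 1984, 3, Dune); (4, Kindred, 3, Dune); (4, Ulysses, 1, Dune); (9, 1984, 3, 1984); (9, 1984, 3, Ulysses); (9, Dune, 4, 1984); (9, Dune, 4, Ulysses); (9, Kindred, 3, 1984); (9, Kindred, 3, Ulysses); (9, Ulysses, 1, 1984); (9, Ulysses, 1, Ulysses)

INNER JOIN keeps only pairs where the ON condition holds.
Matching on a.book_id < b.book_id. A NULL in a compared column never satisfies the condition.
- a row (book_id=1): matches 5 b row(s) → 5 output row(s).
- a row (book_id=3): matches 3 b row(s) → 3 output row(s).
- a row (book_id=3): matches 3 b row(s) → 3 output row(s).
- a row (book_id=4): matches 2 b row(s) → 2 output row(s).
- a row (book_id=9): no match → dropped.
- a row (book_id=9): no match → dropped.
- a row (book_id=NULL): no match → dropped.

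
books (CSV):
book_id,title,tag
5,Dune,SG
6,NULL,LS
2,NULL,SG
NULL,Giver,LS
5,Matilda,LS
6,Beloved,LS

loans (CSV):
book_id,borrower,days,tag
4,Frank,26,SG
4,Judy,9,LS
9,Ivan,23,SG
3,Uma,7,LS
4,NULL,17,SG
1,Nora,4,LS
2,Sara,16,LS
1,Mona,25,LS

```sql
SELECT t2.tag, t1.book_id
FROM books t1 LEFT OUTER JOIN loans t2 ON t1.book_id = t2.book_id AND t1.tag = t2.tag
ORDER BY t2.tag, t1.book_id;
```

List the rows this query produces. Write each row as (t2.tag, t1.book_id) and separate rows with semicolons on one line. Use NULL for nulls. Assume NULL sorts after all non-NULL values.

(NULL, 2); (NULL, 5); (NULL, 5); (NULL, 6); (NULL, 6); (NULL, NULL)

LEFT JOIN keeps every row from `books`; unmatched rows get NULL for `loans`'s columns.
Matching on t1.book_id = t2.book_id AND t1.tag = t2.tag. A NULL in a compared column never satisfies the condition.
- t1 row (book_id=5, tag=SG): no match → kept, t2 columns NULL.
- t1 row (book_id=6, tag=LS): no match → kept, t2 columns NULL.
- t1 row (book_id=2, tag=SG): no match → kept, t2 columns NULL.
- t1 row (book_id=NULL, tag=LS): no match → kept, t2 columns NULL.
- t1 row (book_id=5, tag=LS): no match → kept, t2 columns NULL.
- t1 row (book_id=6, tag=LS): no match → kept, t2 columns NULL.
After projecting and ordering:
t2.tag | t1.book_id
NULL | 2
NULL | 5
NULL | 5
NULL | 6
NULL | 6
NULL | NULL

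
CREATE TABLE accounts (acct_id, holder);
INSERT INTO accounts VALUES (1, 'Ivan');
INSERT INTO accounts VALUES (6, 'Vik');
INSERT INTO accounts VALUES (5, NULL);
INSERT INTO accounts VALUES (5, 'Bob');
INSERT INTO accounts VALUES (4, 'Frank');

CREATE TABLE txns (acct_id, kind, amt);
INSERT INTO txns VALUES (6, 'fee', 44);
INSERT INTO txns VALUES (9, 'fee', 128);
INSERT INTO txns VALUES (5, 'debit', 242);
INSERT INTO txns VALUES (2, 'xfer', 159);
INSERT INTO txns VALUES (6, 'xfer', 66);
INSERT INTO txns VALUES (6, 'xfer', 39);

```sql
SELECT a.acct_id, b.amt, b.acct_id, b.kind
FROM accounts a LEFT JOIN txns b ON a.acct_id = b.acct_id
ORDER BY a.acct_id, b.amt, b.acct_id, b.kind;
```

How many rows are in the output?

7

LEFT JOIN keeps every row from `accounts`; unmatched rows get NULL for `txns`'s columns.
Matching on a.acct_id = b.acct_id.
- a[0] acct_id=1 → no match; kept with NULLs on the b side.
- a[1] acct_id=6 → 3 match(es) in b → 3 row(s).
- a[2] acct_id=5 → 1 match(es) in b → 1 row(s).
- a[3] acct_id=5 → 1 match(es) in b → 1 row(s).
- a[4] acct_id=4 → no match; kept with NULLs on the b side.
Total: 5 matched + 2 padded = 7 rows.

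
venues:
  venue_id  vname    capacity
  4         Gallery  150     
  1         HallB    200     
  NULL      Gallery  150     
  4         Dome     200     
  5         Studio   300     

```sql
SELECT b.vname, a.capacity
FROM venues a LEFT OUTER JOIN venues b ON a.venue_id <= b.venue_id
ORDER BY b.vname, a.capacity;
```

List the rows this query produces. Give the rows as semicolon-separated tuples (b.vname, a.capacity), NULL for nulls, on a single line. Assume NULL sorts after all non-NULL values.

LEFT JOIN keeps every row from `venues a`; unmatched rows get NULL for `venues b`'s columns.
Matching on a.venue_id <= b.venue_id. A NULL in a compared column never satisfies the condition.
- venue_id=4: 3 matching b row(s), so 3 row(s) emitted.
- venue_id=1: 4 matching b row(s), so 4 row(s) emitted.
- venue_id=NULL: no b row matches, row kept with b columns NULL.
- venue_id=4: 3 matching b row(s), so 3 row(s) emitted.
- venue_id=5: 1 matching b row(s), so 1 row(s) emitted.

(Dome, 150); (Dome, 200); (Dome, 200); (Gallery, 150); (Gallery, 200); (Gallery, 200); (HallB, 200); (Studio, 150); (Studio, 200); (Studio, 200); (Studio, 300); (NULL, 150)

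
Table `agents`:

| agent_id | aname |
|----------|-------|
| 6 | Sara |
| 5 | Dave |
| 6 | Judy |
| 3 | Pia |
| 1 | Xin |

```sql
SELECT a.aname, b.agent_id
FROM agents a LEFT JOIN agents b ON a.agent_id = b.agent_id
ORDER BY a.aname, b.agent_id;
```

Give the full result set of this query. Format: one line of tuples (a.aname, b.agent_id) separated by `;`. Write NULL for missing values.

(Dave, 5); (Judy, 6); (Judy, 6); (Pia, 3); (Sara, 6); (Sara, 6); (Xin, 1)

LEFT JOIN keeps every row from `agents a`; unmatched rows get NULL for `agents b`'s columns.
Matching on a.agent_id = b.agent_id.
- a (agent_id=6) pairs with 2 row(s) of b.
- a (agent_id=5) pairs with 1 row(s) of b.
- a (agent_id=6) pairs with 2 row(s) of b.
- a (agent_id=3) pairs with 1 row(s) of b.
- a (agent_id=1) pairs with 1 row(s) of b.
After projecting and ordering:
a.aname | b.agent_id
Dave | 5
Judy | 6
Judy | 6
Pia | 3
Sara | 6
Sara | 6
Xin | 1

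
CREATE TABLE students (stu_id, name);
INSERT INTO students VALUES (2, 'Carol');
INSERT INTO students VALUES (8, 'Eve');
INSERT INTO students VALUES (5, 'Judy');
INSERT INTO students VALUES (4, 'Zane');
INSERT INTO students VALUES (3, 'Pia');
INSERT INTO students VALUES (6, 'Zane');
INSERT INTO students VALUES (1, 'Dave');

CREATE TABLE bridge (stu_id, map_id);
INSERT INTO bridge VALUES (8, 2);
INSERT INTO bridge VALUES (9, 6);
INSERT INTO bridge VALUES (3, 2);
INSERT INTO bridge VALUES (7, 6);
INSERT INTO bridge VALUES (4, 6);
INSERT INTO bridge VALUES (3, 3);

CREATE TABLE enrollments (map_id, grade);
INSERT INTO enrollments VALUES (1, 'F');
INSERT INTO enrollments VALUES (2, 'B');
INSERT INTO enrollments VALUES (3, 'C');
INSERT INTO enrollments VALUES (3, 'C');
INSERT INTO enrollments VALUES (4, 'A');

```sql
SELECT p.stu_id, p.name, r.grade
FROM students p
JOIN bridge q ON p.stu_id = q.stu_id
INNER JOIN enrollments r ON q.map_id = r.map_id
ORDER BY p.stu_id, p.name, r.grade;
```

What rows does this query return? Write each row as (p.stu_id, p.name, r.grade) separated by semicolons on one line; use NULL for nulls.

Evaluate left to right. First `students p INNER JOIN bridge q` on stu_id: 4 row(s).
Then INNER JOIN `enrollments r` on map_id: keep only rows whose q.map_id appears in r.

(3, Pia, B); (3, Pia, C); (3, Pia, C); (8, Eve, B)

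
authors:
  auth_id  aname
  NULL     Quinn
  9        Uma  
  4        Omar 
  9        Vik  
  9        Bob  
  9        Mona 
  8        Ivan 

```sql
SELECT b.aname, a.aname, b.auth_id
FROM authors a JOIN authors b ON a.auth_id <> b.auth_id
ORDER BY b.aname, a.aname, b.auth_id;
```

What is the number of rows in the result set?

INNER JOIN keeps only pairs where the ON condition holds.
Matching on a.auth_id <> b.auth_id. A NULL in a compared column never satisfies the condition.
- a (auth_id=NULL) has no partner → excluded.
- a (auth_id=9) pairs with 2 row(s) of b.
- a (auth_id=4) pairs with 5 row(s) of b.
- a (auth_id=9) pairs with 2 row(s) of b.
- a (auth_id=9) pairs with 2 row(s) of b.
- a (auth_id=9) pairs with 2 row(s) of b.
- a (auth_id=8) pairs with 5 row(s) of b.
Total: 18 rows.

18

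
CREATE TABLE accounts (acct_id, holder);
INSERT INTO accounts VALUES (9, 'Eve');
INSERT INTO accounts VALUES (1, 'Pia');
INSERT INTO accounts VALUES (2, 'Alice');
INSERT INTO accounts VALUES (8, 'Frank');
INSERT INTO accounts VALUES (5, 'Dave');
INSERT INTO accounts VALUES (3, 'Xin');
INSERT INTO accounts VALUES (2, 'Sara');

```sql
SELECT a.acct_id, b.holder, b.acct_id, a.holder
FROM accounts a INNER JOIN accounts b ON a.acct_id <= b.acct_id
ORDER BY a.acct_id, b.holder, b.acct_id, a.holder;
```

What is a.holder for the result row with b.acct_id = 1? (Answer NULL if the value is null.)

Pia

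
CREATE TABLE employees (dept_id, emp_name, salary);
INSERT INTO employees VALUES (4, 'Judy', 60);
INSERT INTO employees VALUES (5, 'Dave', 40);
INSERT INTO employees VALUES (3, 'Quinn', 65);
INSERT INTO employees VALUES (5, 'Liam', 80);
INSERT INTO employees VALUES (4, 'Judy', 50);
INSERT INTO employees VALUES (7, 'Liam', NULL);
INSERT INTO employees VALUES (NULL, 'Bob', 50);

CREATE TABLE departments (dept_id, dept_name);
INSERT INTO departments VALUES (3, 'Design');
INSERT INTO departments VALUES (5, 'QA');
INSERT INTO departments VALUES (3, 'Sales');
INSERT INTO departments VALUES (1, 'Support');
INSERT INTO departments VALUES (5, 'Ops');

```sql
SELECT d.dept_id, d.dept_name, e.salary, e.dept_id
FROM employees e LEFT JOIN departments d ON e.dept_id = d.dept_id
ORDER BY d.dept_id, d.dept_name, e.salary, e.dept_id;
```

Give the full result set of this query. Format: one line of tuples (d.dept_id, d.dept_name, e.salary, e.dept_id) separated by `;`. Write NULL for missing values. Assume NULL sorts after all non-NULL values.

(3, Design, 65, 3); (3, Sales, 65, 3); (5, Ops, 40, 5); (5, Ops, 80, 5); (5, QA, 40, 5); (5, QA, 80, 5); (NULL, NULL, 50, 4); (NULL, NULL, 50, NULL); (NULL, NULL, 60, 4); (NULL, NULL, NULL, 7)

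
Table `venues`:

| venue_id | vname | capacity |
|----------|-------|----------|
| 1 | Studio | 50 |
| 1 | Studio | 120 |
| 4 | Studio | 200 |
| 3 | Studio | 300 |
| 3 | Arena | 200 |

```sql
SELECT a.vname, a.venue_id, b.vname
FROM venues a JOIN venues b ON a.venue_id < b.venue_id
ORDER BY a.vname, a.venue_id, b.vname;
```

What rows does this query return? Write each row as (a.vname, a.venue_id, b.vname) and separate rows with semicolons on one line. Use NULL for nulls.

INNER JOIN keeps only pairs where the ON condition holds.
Matching on a.venue_id < b.venue_id.
- a row (venue_id=1): matches 3 b row(s) → 3 output row(s).
- a row (venue_id=1): matches 3 b row(s) → 3 output row(s).
- a row (venue_id=4): no match → dropped.
- a row (venue_id=3): matches 1 b row(s) → 1 output row(s).
- a row (venue_id=3): matches 1 b row(s) → 1 output row(s).
After projecting and ordering:
a.vname | a.venue_id | b.vname
Arena | 3 | Studio
Studio | 1 | Arena
Studio | 1 | Arena
Studio | 1 | Studio
Studio | 1 | Studio
Studio | 1 | Studio
Studio | 1 | Studio
Studio | 3 | Studio

(Arena, 3, Studio); (Studio, 1, Arena); (Studio, 1, Arena); (Studio, 1, Studio); (Studio, 1, Studio); (Studio, 1, Studio); (Studio, 1, Studio); (Studio, 3, Studio)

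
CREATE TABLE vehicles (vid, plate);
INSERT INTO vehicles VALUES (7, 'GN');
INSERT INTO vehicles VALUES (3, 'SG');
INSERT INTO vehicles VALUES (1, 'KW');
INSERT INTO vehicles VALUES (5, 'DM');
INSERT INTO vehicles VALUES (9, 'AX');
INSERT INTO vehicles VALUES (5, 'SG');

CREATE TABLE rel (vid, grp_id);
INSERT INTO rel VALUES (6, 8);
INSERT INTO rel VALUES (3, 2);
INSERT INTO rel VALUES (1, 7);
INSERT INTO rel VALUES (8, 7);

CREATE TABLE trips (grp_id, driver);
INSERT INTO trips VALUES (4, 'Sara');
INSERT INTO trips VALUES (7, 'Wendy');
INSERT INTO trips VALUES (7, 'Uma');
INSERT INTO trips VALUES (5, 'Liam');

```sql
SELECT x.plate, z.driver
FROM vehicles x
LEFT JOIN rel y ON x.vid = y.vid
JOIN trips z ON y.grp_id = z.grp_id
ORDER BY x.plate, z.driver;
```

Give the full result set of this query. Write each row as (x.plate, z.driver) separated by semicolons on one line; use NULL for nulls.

Evaluate left to right. First `vehicles x LEFT JOIN rel y` on vid: 6 row(s).
Then INNER JOIN `trips z` on grp_id: keep only rows whose y.grp_id appears in z.

(KW, Uma); (KW, Wendy)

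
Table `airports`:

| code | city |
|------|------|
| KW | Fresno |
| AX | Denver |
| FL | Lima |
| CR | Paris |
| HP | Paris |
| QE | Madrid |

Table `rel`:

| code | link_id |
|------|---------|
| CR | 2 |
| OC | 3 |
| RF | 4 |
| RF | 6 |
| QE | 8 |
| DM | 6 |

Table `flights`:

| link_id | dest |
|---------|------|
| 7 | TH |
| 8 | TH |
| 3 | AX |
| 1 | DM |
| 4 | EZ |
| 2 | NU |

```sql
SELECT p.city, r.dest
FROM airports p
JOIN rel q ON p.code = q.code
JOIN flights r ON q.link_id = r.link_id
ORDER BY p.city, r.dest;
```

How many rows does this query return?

Step 1 — p INNER JOIN q on code → 2 row(s).
Then INNER JOIN `flights r` on link_id: keep only rows whose q.link_id appears in r.
Result: 2 row(s).

2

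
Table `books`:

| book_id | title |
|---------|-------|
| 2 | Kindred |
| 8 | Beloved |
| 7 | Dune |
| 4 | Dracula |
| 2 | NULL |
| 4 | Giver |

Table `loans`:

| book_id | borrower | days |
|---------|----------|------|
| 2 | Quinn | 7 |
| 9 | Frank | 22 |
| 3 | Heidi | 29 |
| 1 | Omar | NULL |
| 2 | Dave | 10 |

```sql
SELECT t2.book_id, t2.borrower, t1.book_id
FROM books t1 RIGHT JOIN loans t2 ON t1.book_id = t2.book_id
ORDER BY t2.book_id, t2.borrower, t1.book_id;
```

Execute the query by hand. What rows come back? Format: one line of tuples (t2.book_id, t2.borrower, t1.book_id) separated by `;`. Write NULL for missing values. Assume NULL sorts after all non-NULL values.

(1, Omar, NULL); (2, Dave, 2); (2, Dave, 2); (2, Quinn, 2); (2, Quinn, 2); (3, Heidi, NULL); (9, Frank, NULL)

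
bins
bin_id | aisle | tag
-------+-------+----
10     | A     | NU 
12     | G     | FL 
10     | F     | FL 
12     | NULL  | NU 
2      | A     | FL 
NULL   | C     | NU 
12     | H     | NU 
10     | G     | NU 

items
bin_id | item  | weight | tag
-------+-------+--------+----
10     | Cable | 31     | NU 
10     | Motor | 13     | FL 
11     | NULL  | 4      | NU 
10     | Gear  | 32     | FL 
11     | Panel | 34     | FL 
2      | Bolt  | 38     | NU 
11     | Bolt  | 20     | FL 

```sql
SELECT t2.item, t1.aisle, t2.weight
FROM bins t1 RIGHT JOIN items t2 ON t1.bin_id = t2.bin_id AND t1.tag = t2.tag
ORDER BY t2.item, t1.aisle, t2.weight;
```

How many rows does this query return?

RIGHT JOIN keeps every row from `items`; unmatched rows get NULL for `bins`'s columns.
Matching on t1.bin_id = t2.bin_id AND t1.tag = t2.tag. A NULL in a compared column never satisfies the condition.
- bin_id=10, tag=NU: 1 matching t2 row(s), so 1 row(s) emitted.
- bin_id=12, tag=FL: no matching t2 row.
- bin_id=10, tag=FL: 2 matching t2 row(s), so 2 row(s) emitted.
- bin_id=12, tag=NU: no matching t2 row.
- bin_id=2, tag=FL: no matching t2 row.
- bin_id=NULL, tag=NU: no matching t2 row.
- bin_id=12, tag=NU: no matching t2 row.
- bin_id=10, tag=NU: 1 matching t2 row(s), so 1 row(s) emitted.
- 4 row(s) from t2 found no t1 partner → padded with NULL.
Total: 4 matched + 4 padded = 8 rows.

8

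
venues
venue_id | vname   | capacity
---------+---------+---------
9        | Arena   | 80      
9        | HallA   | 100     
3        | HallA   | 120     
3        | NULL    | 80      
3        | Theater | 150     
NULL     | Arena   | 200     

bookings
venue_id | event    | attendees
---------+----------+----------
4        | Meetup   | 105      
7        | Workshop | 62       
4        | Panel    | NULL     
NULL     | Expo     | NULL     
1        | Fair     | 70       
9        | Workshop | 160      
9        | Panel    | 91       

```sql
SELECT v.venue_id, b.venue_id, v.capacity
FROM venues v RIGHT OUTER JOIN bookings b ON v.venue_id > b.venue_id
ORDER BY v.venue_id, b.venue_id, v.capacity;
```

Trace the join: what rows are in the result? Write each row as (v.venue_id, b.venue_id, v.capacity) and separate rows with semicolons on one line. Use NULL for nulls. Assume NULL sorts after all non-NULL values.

RIGHT JOIN keeps every row from `bookings`; unmatched rows get NULL for `venues`'s columns.
Matching on v.venue_id > b.venue_id. A NULL in a compared column never satisfies the condition.
- venue_id=9: 4 matching b row(s), so 4 row(s) emitted.
- venue_id=9: 4 matching b row(s), so 4 row(s) emitted.
- venue_id=3: 1 matching b row(s), so 1 row(s) emitted.
- venue_id=3: 1 matching b row(s), so 1 row(s) emitted.
- venue_id=3: 1 matching b row(s), so 1 row(s) emitted.
- venue_id=NULL: no matching b row.
- 3 row(s) from b found no v partner → padded with NULL.

(3, 1, 80); (3, 1, 120); (3, 1, 150); (9, 1, 80); (9, 1, 100); (9, 4, 80); (9, 4, 80); (9, 4, 100); (9, 4, 100); (9, 7, 80); (9, 7, 100); (NULL, 9, NULL); (NULL, 9, NULL); (NULL, NULL, NULL)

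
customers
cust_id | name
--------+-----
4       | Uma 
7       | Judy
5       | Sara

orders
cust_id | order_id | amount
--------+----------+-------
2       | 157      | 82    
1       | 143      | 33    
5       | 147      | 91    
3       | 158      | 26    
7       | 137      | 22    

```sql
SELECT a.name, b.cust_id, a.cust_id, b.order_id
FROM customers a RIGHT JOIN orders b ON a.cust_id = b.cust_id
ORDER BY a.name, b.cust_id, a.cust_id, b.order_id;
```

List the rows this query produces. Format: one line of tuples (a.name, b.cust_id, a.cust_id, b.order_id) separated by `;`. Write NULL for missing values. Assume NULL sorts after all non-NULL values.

(Judy, 7, 7, 137); (Sara, 5, 5, 147); (NULL, 1, NULL, 143); (NULL, 2, NULL, 157); (NULL, 3, NULL, 158)

RIGHT JOIN keeps every row from `orders`; unmatched rows get NULL for `customers`'s columns.
Matching on a.cust_id = b.cust_id.
Matched pairs: 2; unmatched b rows kept: 3.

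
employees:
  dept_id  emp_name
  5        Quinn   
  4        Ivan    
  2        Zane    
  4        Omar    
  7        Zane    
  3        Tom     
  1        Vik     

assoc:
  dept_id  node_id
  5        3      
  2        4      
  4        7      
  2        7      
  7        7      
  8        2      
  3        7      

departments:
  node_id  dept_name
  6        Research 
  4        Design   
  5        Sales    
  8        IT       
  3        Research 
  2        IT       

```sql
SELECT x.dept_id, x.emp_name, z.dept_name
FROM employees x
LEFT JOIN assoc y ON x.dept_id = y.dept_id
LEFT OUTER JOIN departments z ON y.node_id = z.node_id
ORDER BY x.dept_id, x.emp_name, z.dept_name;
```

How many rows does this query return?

8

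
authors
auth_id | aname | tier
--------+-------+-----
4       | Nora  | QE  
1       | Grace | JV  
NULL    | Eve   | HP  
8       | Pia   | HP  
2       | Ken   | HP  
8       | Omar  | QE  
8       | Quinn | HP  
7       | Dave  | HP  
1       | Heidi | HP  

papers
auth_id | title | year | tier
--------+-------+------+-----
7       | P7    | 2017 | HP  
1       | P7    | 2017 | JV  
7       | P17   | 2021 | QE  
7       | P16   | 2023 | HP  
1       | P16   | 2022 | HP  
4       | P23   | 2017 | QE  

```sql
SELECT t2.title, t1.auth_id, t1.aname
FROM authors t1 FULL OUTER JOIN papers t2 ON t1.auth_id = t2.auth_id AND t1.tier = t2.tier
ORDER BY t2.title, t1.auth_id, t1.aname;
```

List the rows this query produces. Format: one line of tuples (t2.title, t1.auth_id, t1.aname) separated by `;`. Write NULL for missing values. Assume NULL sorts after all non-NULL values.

(P16, 1, Heidi); (P16, 7, Dave); (P17, NULL, NULL); (P23, 4, Nora); (P7, 1, Grace); (P7, 7, Dave); (NULL, 2, Ken); (NULL, 8, Omar); (NULL, 8, Pia); (NULL, 8, Quinn); (NULL, NULL, Eve)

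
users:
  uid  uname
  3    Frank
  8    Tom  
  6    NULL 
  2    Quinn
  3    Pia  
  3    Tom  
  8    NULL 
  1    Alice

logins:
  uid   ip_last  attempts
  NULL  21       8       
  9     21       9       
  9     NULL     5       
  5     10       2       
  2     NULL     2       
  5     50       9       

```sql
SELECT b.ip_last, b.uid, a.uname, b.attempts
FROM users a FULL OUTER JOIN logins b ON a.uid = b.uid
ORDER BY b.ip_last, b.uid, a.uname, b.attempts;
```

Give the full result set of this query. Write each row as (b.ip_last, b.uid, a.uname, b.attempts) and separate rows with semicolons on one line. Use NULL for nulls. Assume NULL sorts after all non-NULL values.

(10, 5, NULL, 2); (21, 9, NULL, 9); (21, NULL, NULL, 8); (50, 5, NULL, 9); (NULL, 2, Quinn, 2); (NULL, 9, NULL, 5); (NULL, NULL, Alice, NULL); (NULL, NULL, Frank, NULL); (NULL, NULL, Pia, NULL); (NULL, NULL, Tom, NULL); (NULL, NULL, Tom, NULL); (NULL, NULL, NULL, NULL); (NULL, NULL, NULL, NULL)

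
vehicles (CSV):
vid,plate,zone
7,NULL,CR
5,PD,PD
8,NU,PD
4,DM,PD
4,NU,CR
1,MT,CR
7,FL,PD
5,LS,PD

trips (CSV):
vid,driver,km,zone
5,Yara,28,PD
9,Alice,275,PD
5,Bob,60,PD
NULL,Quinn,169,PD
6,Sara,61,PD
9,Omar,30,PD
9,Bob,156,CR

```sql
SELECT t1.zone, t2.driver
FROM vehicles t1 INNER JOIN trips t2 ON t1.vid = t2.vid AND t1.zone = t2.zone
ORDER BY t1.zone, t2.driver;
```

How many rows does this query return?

INNER JOIN keeps only pairs where the ON condition holds.
Matching on t1.vid = t2.vid AND t1.zone = t2.zone. A NULL in a compared column never satisfies the condition.
- t1 (vid=7, zone=CR) has no partner → excluded.
- t1 (vid=5, zone=PD) pairs with 2 row(s) of t2.
- t1 (vid=8, zone=PD) has no partner → excluded.
- t1 (vid=4, zone=PD) has no partner → excluded.
- t1 (vid=4, zone=CR) has no partner → excluded.
- t1 (vid=1, zone=CR) has no partner → excluded.
- t1 (vid=7, zone=PD) has no partner → excluded.
- t1 (vid=5, zone=PD) pairs with 2 row(s) of t2.
Total: 4 rows.

4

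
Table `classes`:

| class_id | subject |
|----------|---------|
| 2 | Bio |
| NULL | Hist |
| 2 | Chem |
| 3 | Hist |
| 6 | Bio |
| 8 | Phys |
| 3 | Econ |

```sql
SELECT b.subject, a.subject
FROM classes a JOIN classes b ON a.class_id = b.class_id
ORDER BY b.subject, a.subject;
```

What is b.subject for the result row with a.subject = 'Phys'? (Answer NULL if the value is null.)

Phys

INNER JOIN keeps only pairs where the ON condition holds.
Matching on a.class_id = b.class_id. A NULL in a compared column never satisfies the condition.
Matched pairs: 10.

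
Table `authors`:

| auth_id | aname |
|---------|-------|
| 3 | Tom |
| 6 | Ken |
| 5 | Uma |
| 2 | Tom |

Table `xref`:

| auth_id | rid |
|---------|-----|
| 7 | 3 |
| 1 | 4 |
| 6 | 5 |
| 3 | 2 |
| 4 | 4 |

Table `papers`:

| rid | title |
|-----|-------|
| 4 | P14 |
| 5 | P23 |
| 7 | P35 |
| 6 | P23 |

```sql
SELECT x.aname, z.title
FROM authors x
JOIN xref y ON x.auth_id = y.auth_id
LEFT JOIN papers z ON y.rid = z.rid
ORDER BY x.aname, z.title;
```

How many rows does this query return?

2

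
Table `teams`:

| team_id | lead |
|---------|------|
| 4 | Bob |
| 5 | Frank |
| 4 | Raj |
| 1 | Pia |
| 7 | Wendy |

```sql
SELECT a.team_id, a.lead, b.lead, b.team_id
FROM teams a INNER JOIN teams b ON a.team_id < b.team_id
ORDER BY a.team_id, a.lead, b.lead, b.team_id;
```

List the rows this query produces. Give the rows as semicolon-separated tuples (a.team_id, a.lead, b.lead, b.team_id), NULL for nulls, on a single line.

INNER JOIN keeps only pairs where the ON condition holds.
Matching on a.team_id < b.team_id.
- a (team_id=4) pairs with 2 row(s) of b.
- a (team_id=5) pairs with 1 row(s) of b.
- a (team_id=4) pairs with 2 row(s) of b.
- a (team_id=1) pairs with 4 row(s) of b.
- a (team_id=7) has no partner → excluded.
After projecting and ordering:
a.team_id | a.lead | b.lead | b.team_id
1 | Pia | Bob | 4
1 | Pia | Frank | 5
1 | Pia | Raj | 4
1 | Pia | Wendy | 7
4 | Bob | Frank | 5
4 | Bob | Wendy | 7
4 | Raj | Frank | 5
4 | Raj | Wendy | 7
5 | Frank | Wendy | 7

(1, Pia, Bob, 4); (1, Pia, Frank, 5); (1, Pia, Raj, 4); (1, Pia, Wendy, 7); (4, Bob, Frank, 5); (4, Bob, Wendy, 7); (4, Raj, Frank, 5); (4, Raj, Wendy, 7); (5, Frank, Wendy, 7)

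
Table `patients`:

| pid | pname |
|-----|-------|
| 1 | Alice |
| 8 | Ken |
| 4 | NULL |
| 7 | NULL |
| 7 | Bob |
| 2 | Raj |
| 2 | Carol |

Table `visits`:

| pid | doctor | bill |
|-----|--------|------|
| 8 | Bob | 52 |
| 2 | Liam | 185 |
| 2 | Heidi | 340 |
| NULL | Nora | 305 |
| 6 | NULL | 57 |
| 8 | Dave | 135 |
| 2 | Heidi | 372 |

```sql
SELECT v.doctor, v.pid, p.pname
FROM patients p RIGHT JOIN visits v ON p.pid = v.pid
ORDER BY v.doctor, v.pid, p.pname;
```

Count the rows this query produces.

10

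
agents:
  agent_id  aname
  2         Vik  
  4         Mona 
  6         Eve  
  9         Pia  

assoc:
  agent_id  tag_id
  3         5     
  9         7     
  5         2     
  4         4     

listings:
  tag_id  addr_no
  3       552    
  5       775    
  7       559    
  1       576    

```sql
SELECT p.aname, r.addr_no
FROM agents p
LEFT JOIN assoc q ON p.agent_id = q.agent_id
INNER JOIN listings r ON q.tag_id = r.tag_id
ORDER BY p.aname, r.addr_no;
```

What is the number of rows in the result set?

Joins associate left-to-right: agents LEFT JOIN assoc on agent_id gives 4 intermediate row(s).
Then INNER JOIN `listings r` on tag_id: keep only rows whose q.tag_id appears in r.
Result: 1 row(s).

1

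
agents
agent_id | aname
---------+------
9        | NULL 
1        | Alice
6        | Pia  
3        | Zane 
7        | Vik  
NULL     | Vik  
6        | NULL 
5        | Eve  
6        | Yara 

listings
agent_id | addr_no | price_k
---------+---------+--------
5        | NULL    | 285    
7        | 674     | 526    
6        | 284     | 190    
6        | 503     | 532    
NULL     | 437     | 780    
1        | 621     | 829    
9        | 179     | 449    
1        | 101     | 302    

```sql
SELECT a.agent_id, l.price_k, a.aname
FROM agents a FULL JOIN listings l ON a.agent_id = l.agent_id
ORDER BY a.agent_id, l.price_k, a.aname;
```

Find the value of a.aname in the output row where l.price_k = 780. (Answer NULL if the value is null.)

FULL OUTER JOIN keeps every row from both sides; unmatched rows get NULL for the other side's columns.
Matching on a.agent_id = l.agent_id. A NULL in a compared column never satisfies the condition.
- a[0] agent_id=9 → 1 match(es) in l → 1 row(s).
- a[1] agent_id=1 → 2 match(es) in l → 2 row(s).
- a[2] agent_id=6 → 2 match(es) in l → 2 row(s).
- a[3] agent_id=3 → no match; kept with NULLs on the l side.
- a[4] agent_id=7 → 1 match(es) in l → 1 row(s).
- a[5] agent_id=NULL → no match; kept with NULLs on the l side.
- a[6] agent_id=6 → 2 match(es) in l → 2 row(s).
- a[7] agent_id=5 → 1 match(es) in l → 1 row(s).
- a[8] agent_id=6 → 2 match(es) in l → 2 row(s).
- 1 l row(s) had no a match → kept, a columns NULL.

NULL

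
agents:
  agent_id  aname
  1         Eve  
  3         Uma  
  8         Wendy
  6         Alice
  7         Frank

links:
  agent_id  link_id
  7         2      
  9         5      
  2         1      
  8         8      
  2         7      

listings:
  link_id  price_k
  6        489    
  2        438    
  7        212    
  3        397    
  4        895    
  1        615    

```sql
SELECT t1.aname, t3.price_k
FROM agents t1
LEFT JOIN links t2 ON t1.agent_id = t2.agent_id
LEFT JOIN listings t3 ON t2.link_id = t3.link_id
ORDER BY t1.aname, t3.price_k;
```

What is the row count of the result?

Joins associate left-to-right: agents LEFT JOIN links on agent_id gives 5 intermediate row(s).
Then LEFT JOIN `listings t3` on link_id: each of those 5 rows is kept; rows whose t2.link_id has no match in t3 get NULL for t3's columns.
Result: 5 row(s).

5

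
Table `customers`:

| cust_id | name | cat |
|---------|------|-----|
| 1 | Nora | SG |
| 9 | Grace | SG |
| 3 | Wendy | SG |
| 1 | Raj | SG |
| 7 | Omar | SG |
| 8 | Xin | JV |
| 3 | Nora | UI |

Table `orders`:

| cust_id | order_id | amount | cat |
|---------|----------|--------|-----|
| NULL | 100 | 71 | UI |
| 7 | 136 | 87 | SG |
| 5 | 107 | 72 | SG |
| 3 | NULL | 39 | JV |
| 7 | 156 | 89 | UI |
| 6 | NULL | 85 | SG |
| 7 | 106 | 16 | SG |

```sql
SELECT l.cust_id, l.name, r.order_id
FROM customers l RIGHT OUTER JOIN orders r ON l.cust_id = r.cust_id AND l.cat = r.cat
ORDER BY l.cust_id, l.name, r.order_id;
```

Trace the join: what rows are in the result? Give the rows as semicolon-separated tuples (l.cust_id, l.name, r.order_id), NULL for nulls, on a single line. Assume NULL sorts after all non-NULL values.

(7, Omar, 106); (7, Omar, 136); (NULL, NULL, 100); (NULL, NULL, 107); (NULL, NULL, 156); (NULL, NULL, NULL); (NULL, NULL, NULL)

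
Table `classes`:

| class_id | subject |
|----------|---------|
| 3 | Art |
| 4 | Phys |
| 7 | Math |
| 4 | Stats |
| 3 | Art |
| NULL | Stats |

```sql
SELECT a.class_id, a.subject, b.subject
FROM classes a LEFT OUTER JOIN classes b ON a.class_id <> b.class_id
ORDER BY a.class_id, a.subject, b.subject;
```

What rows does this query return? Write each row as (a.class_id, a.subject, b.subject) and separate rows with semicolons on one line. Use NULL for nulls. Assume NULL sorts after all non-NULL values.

(3, Art, Math); (3, Art, Math); (3, Art, Phys); (3, Art, Phys); (3, Art, Stats); (3, Art, Stats); (4, Phys, Art); (4, Phys, Art); (4, Phys, Math); (4, Stats, Art); (4, Stats, Art); (4, Stats, Math); (7, Math, Art); (7, Math, Art); (7, Math, Phys); (7, Math, Stats); (NULL, Stats, NULL)

LEFT JOIN keeps every row from `classes a`; unmatched rows get NULL for `classes b`'s columns.
Matching on a.class_id <> b.class_id. A NULL in a compared column never satisfies the condition.
Matched pairs: 16; unmatched a rows kept: 1.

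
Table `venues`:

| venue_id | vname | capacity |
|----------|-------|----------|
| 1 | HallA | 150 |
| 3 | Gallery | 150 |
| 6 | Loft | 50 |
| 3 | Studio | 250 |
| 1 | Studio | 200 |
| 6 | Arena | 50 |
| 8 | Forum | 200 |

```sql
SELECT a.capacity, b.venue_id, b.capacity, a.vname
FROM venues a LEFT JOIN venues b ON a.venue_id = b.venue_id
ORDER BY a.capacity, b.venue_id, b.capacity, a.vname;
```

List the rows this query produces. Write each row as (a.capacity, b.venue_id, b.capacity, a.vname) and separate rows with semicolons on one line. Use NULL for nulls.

(50, 6, 50, Arena); (50, 6, 50, Arena); (50, 6, 50, Loft); (50, 6, 50, Loft); (150, 1, 150, HallA); (150, 1, 200, HallA); (150, 3, 150, Gallery); (150, 3, 250, Gallery); (200, 1, 150, Studio); (200, 1, 200, Studio); (200, 8, 200, Forum); (250, 3, 150, Studio); (250, 3, 250, Studio)

LEFT JOIN keeps every row from `venues a`; unmatched rows get NULL for `venues b`'s columns.
Matching on a.venue_id = b.venue_id.
- a (venue_id=1) pairs with 2 row(s) of b.
- a (venue_id=3) pairs with 2 row(s) of b.
- a (venue_id=6) pairs with 2 row(s) of b.
- a (venue_id=3) pairs with 2 row(s) of b.
- a (venue_id=1) pairs with 2 row(s) of b.
- a (venue_id=6) pairs with 2 row(s) of b.
- a (venue_id=8) pairs with 1 row(s) of b.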